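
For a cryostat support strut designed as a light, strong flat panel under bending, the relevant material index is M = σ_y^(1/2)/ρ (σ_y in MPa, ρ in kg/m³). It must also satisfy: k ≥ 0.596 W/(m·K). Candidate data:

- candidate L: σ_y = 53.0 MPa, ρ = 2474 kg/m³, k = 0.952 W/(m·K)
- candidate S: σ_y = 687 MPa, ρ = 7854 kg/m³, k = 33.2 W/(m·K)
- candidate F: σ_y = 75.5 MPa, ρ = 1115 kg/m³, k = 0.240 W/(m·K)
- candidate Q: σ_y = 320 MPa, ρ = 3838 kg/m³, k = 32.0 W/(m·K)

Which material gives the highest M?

candidate Q

Screen on constraints: k ≥ 0.596 W/(m·K). Survivors: candidate L, candidate S, candidate Q.
Evaluate M for each candidate:
  candidate Q: M = 4.66×10⁻³
  candidate S: M = 3.34×10⁻³
  candidate L: M = 2.94×10⁻³
Highest index: candidate Q.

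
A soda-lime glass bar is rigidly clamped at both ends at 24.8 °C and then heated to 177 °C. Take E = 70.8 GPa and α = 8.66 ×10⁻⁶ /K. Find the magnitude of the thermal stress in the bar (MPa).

ΔT = 152.2 K. Constrained thermal stress σ = E·α·ΔT = 70.80×10³ MPa × 8.66×10⁻⁶ × 152.2 = 93.3 MPa (compressive).

93.3 MPa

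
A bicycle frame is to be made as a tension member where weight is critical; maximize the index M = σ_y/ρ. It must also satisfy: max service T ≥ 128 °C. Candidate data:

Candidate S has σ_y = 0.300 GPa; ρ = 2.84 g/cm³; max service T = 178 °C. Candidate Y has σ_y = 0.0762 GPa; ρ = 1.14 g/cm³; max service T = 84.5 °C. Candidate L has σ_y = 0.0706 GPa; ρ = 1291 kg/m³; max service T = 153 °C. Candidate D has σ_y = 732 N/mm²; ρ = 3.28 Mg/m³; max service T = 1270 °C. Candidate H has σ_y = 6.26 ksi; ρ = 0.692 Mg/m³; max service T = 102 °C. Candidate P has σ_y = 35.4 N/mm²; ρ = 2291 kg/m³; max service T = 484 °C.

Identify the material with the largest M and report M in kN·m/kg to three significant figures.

candidate D, M = 223 kN·m/kg

Screen on constraints: max service T ≥ 128 °C. Survivors: candidate S, candidate L, candidate D, candidate P.
In SI units:
  candidate S: σ_y = 300.0 MPa, ρ = 2840 kg/m³
  candidate L: σ_y = 70.60 MPa, ρ = 1291 kg/m³
  candidate D: σ_y = 732.0 MPa, ρ = 3280 kg/m³
  candidate P: σ_y = 35.40 MPa, ρ = 2291 kg/m³
  candidate D: M = 223 kN·m/kg
  candidate S: M = 106 kN·m/kg
  candidate L: M = 54.7 kN·m/kg
  candidate P: M = 15.5 kN·m/kg
Highest index: candidate D.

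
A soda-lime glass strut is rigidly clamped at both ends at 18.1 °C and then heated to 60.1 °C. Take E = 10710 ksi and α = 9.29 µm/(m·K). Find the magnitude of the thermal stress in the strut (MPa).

E = 10710 ksi = 73.84 GPa.
ΔT = 42.00 K. Constrained thermal stress σ = E·α·ΔT = 73.84×10³ MPa × 9.29×10⁻⁶ × 42.00 = 28.8 MPa (compressive).

28.8 MPa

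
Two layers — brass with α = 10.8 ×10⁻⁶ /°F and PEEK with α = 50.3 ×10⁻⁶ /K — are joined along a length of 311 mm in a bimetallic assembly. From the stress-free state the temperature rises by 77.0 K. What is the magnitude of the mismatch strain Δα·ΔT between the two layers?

brass: α = 10.8×10⁻⁶/°F × 9/5 = 19.4×10⁻⁶/K.
Δα = |19.4 − 50.3|×10⁻⁶/K = 30.9×10⁻⁶/K.
Mismatch strain = Δα·ΔT = 30.9×10⁻⁶ × 77.0 = 2.38×10⁻³.

2.38×10⁻³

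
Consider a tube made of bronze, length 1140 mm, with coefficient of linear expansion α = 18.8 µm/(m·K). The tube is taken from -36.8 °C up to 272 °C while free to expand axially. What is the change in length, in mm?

ΔT = 272 − (-36.8) = 308.8 K.
ΔL = α·L₀·ΔT = 18.8×10⁻⁶ × 1140 mm × 308.8 K = 6.62 mm.

6.62 mm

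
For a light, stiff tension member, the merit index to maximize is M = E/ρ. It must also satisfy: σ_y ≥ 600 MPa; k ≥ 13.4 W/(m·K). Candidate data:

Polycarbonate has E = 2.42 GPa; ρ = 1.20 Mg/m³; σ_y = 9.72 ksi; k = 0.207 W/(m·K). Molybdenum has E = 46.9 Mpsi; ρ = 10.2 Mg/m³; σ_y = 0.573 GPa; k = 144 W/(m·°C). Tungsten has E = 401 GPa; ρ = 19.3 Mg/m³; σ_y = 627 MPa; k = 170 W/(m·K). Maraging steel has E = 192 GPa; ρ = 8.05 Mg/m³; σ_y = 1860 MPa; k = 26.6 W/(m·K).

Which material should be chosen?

maraging steel

Screen on constraints: σ_y ≥ 600 MPa; k ≥ 13.4 W/(m·K). Survivors: tungsten, maraging steel.
Convert each candidate to consistent units, then evaluate M:
  tungsten: E = 401.0 GPa, ρ = 19300 kg/m³
  maraging steel: E = 192.0 GPa, ρ = 8050 kg/m³
  maraging steel: M = 23.9 MN·m/kg
  tungsten: M = 20.8 MN·m/kg
Maraging steel has the largest M.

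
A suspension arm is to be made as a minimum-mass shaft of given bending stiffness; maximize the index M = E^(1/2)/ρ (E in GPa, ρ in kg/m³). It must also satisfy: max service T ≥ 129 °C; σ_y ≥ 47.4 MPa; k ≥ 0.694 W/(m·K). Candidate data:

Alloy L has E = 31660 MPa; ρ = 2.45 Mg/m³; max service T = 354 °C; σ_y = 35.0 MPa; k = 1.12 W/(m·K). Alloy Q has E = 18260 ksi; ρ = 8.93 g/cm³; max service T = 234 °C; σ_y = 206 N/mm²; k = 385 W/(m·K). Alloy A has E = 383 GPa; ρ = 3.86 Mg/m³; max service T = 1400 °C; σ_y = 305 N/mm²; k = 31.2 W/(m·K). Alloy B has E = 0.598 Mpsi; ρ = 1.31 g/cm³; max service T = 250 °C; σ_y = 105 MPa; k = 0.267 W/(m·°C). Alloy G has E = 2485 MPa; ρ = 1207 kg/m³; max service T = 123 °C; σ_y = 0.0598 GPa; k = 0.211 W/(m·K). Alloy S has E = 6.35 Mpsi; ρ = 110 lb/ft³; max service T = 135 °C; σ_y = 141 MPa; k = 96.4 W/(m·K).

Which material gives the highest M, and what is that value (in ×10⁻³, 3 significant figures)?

Screen on constraints: max service T ≥ 129 °C; σ_y ≥ 47.4 MPa; k ≥ 0.694 W/(m·K). Survivors: alloy Q, alloy A, alloy S.
In SI units:
  alloy Q: E = 125.9 GPa, ρ = 8930 kg/m³
  alloy A: E = 383.0 GPa, ρ = 3860 kg/m³
  alloy S: E = 43.78 GPa, ρ = 1762 kg/m³
  alloy A: M = 5.07×10⁻³
  alloy S: M = 3.76×10⁻³
  alloy Q: M = 1.26×10⁻³
The maximum is for alloy A.

alloy A, M = 5.07×10⁻³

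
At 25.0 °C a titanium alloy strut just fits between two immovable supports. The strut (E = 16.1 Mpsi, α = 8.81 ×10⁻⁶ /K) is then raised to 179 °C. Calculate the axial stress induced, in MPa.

E = 16.1 Mpsi = 111.0 GPa.
ΔT = 154.0 K. Constrained thermal stress σ = E·α·ΔT = 111.0×10³ MPa × 8.81×10⁻⁶ × 154.0 = 151 MPa (compressive).

151 MPa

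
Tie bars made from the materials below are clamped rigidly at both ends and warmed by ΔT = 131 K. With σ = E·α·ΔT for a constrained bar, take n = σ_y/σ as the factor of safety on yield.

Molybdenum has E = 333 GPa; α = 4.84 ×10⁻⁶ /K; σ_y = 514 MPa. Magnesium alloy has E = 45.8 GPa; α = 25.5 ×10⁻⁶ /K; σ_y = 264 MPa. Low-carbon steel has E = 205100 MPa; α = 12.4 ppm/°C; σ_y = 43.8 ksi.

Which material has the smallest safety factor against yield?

low-carbon steel

Per material, after unit conversion:
  molybdenum: E = 333.0, α = 4.84, σ_y = 514.0 → σ = 211 MPa, n = 2.43
  magnesium alloy: E = 45.80, α = 25.5, σ_y = 264.0 → σ = 153 MPa, n = 1.73
  low-carbon steel: E = 205.1, α = 12.4, σ_y = 302.0 → σ = 333 MPa, n = 0.906
Low-carbon steel has the lowest safety factor, n = 0.906.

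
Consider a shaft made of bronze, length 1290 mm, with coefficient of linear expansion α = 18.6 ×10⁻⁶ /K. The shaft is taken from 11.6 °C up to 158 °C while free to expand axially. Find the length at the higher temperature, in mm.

1293.5 mm

ΔT = 158 − 11.6 = 146.4 K.
ΔL = α·L₀·ΔT = 18.6×10⁻⁶ × 1290 mm × 146.4 K = 3.51 mm.
L = L₀ + ΔL = 1290 + 3.51 = 1293.5 mm.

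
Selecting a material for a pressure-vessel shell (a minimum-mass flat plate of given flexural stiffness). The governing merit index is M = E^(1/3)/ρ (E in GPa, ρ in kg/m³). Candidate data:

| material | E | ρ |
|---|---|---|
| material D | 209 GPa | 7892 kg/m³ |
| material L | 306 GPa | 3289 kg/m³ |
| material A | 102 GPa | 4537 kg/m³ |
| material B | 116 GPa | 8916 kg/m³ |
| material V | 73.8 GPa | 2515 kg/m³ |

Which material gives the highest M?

Evaluate M for each candidate:
  material L: M = 2.05×10⁻³
  material V: M = 1.67×10⁻³
  material A: M = 1.03×10⁻³
  material D: M = 0.752×10⁻³
  material B: M = 0.547×10⁻³
Highest index: material L.

material L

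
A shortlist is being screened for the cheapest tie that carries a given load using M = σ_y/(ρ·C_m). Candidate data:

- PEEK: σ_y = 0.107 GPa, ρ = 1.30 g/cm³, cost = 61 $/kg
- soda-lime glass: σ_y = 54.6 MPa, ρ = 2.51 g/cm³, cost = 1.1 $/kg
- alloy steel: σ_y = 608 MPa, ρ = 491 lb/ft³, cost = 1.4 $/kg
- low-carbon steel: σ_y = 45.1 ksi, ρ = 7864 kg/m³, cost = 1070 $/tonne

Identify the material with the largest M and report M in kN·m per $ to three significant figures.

Putting every candidate on a common basis:
  PEEK: σ_y = 107.0 MPa, ρ = 1300 kg/m³, cost = 61.00 $/kg
  soda-lime glass: σ_y = 54.60 MPa, ρ = 2510 kg/m³, cost = 1.100 $/kg
  alloy steel: σ_y = 608.0 MPa, ρ = 7865 kg/m³, cost = 1.400 $/kg
  low-carbon steel: σ_y = 311.0 MPa, ρ = 7864 kg/m³, cost = 1.070 $/kg
  alloy steel: M = 55.2 kN·m per $
  low-carbon steel: M = 37.0 kN·m per $
  soda-lime glass: M = 19.8 kN·m per $
  PEEK: M = 1.35 kN·m per $
Alloy steel ranks first.

alloy steel, M = 55.2 kN·m per $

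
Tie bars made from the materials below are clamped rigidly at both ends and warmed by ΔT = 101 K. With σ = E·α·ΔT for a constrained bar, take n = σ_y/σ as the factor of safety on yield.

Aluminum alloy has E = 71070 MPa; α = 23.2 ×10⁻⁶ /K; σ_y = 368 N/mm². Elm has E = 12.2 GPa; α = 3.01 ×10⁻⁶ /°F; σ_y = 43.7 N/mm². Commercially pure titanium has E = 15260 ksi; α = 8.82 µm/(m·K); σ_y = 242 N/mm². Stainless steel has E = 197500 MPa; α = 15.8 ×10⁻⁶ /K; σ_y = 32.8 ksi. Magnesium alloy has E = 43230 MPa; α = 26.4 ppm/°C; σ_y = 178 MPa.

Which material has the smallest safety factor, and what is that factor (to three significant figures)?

Converting E to GPa, α to ×10⁻⁶/K, σ_y to MPa, then σ and n for each:
  aluminum alloy: E = 71.07, α = 23.2, σ_y = 368.0 → σ = 167 MPa, n = 2.21
  elm: E = 12.20, α = 5.42, σ_y = 43.70 → σ = 6.68 MPa, n = 6.55
  commercially pure titanium: E = 105.2, α = 8.82, σ_y = 242.0 → σ = 93.7 MPa, n = 2.58
  stainless steel: E = 197.5, α = 15.8, σ_y = 226.1 → σ = 315 MPa, n = 0.718
  magnesium alloy: E = 43.23, α = 26.4, σ_y = 178.0 → σ = 115 MPa, n = 1.54
Smallest n: stainless steel with n = 0.718.

stainless steel, n = 0.718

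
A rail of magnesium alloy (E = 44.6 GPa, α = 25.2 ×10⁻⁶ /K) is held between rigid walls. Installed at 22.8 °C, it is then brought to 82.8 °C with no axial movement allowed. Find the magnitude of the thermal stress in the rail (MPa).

67.4 MPa

ΔT = 60.00 K. Constrained thermal stress σ = E·α·ΔT = 44.60×10³ MPa × 25.2×10⁻⁶ × 60.00 = 67.4 MPa (compressive).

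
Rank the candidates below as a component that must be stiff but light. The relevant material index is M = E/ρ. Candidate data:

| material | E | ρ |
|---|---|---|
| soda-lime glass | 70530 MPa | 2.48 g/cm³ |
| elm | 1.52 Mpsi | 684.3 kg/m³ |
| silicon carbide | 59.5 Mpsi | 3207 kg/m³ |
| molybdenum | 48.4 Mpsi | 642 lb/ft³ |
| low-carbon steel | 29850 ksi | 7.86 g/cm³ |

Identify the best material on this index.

Convert each candidate to consistent units, then evaluate M:
  soda-lime glass: E = 70.53 GPa, ρ = 2480 kg/m³
  elm: E = 10.48 GPa, ρ = 684.3 kg/m³
  silicon carbide: E = 410.2 GPa, ρ = 3207 kg/m³
  molybdenum: E = 333.7 GPa, ρ = 10280 kg/m³
  low-carbon steel: E = 205.8 GPa, ρ = 7860 kg/m³
  silicon carbide: M = 128 MN·m/kg
  molybdenum: M = 32.4 MN·m/kg
  soda-lime glass: M = 28.4 MN·m/kg
  low-carbon steel: M = 26.2 MN·m/kg
  elm: M = 15.3 MN·m/kg
Silicon carbide has the largest M.

silicon carbide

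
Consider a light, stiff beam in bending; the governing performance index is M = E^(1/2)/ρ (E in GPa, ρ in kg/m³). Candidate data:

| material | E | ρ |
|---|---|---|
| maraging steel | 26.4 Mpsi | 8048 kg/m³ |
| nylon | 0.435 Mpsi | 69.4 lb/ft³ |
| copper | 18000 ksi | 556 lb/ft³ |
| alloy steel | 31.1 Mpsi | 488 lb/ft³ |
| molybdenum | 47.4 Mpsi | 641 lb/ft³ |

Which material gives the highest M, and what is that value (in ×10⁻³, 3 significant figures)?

alloy steel, M = 1.87×10⁻³

Normalizing units and computing the index:
  maraging steel: E = 182.0 GPa, ρ = 8048 kg/m³
  nylon: E = 2.999 GPa, ρ = 1112 kg/m³
  copper: E = 124.1 GPa, ρ = 8906 kg/m³
  alloy steel: E = 214.4 GPa, ρ = 7817 kg/m³
  molybdenum: E = 326.8 GPa, ρ = 10270 kg/m³
  alloy steel: M = 1.87×10⁻³
  molybdenum: M = 1.76×10⁻³
  maraging steel: M = 1.68×10⁻³
  nylon: M = 1.56×10⁻³
  copper: M = 1.25×10⁻³
Highest index: alloy steel.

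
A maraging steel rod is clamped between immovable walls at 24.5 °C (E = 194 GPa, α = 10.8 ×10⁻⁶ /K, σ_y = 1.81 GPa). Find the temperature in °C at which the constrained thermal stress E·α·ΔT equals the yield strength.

σ_y = 1.81 GPa = 1810 MPa.
E·α·ΔT = 1810 MPa ⇒ ΔT = 1810 / (194.0×10³ × 10.8×10⁻⁶) = 863.9 K.
T = 24.5 + 863.9 = 888.4 °C.

888 °C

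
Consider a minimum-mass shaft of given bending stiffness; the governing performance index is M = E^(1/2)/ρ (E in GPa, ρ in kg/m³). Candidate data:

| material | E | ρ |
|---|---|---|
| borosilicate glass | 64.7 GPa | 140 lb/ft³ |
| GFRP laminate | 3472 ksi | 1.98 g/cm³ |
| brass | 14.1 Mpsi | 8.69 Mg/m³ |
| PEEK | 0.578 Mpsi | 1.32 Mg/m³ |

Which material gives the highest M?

borosilicate glass

Normalizing units and computing the index:
  borosilicate glass: E = 64.70 GPa, ρ = 2243 kg/m³
  GFRP laminate: E = 23.94 GPa, ρ = 1980 kg/m³
  brass: E = 97.22 GPa, ρ = 8690 kg/m³
  PEEK: E = 3.985 GPa, ρ = 1320 kg/m³
  borosilicate glass: M = 3.59×10⁻³
  GFRP laminate: M = 2.47×10⁻³
  PEEK: M = 1.51×10⁻³
  brass: M = 1.13×10⁻³
Borosilicate glass ranks first.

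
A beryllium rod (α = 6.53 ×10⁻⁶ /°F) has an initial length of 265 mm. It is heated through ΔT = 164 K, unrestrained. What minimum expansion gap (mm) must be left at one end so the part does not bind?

Convert α: 6.53×10⁻⁶/°F × (9/5) = 11.8×10⁻⁶/K.
ΔL = α·L₀·ΔT = 11.8×10⁻⁶ × 265 mm × 164.0 K = 0.511 mm.

0.511 mm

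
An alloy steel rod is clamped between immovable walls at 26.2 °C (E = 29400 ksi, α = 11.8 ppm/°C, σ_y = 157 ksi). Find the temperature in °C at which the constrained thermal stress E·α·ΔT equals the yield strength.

479 °C

E = 29400 ksi = 202.7 GPa.
σ_y = 157 ksi = 1082 MPa.
E·α·ΔT = 1082 MPa ⇒ ΔT = 1082 / (202.7×10³ × 11.8×10⁻⁶) = 452.6 K.
T = 26.2 + 452.6 = 478.8 °C.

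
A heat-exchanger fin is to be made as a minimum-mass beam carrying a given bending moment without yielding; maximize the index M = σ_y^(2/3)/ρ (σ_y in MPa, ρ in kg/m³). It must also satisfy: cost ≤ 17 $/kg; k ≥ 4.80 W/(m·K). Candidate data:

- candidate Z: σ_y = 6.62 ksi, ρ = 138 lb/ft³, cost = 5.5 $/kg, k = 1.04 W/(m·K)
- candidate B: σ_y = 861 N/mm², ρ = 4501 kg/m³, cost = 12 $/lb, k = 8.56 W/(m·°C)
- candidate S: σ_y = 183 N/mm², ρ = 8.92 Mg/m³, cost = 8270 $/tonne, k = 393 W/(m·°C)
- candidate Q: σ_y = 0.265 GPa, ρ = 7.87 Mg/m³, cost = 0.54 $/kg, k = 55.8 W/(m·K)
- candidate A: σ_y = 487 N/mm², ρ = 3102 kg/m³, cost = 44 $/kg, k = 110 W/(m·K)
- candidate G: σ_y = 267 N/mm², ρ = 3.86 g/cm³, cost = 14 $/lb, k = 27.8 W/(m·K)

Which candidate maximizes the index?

candidate Q

Screen on constraints: cost ≤ 17 $/kg; k ≥ 4.80 W/(m·K). Survivors: candidate S, candidate Q.
Putting every candidate on a common basis:
  candidate S: σ_y = 183.0 MPa, ρ = 8920 kg/m³
  candidate Q: σ_y = 265.0 MPa, ρ = 7870 kg/m³
  candidate Q: M = 5.24×10⁻³
  candidate S: M = 3.61×10⁻³
The maximum is for candidate Q.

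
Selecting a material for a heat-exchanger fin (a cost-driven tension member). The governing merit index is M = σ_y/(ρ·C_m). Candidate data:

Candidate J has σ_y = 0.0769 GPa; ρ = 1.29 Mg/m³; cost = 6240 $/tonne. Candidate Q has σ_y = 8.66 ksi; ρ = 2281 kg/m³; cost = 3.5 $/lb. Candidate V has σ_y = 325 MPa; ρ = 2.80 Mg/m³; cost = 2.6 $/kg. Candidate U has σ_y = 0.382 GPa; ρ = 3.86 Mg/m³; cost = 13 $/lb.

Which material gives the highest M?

candidate V

Convert each candidate to consistent units, then evaluate M:
  candidate J: σ_y = 76.90 MPa, ρ = 1290 kg/m³, cost = 6.240 $/kg
  candidate Q: σ_y = 59.71 MPa, ρ = 2281 kg/m³, cost = 7.716 $/kg
  candidate V: σ_y = 325.0 MPa, ρ = 2800 kg/m³, cost = 2.600 $/kg
  candidate U: σ_y = 382.0 MPa, ρ = 3860 kg/m³, cost = 28.66 $/kg
  candidate V: M = 44.6 kN·m per $
  candidate J: M = 9.55 kN·m per $
  candidate U: M = 3.45 kN·m per $
  candidate Q: M = 3.39 kN·m per $
Candidate V ranks first.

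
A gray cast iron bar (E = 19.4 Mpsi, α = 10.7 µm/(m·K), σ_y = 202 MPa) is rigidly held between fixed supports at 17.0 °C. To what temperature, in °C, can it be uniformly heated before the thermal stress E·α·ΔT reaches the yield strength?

158 °C

E = 19.4 Mpsi = 133.8 GPa.
E·α·ΔT = 202.0 MPa ⇒ ΔT = 202.0 / (133.8×10³ × 10.7×10⁻⁶) = 141.1 K.
T = 17.0 + 141.1 = 158.1 °C.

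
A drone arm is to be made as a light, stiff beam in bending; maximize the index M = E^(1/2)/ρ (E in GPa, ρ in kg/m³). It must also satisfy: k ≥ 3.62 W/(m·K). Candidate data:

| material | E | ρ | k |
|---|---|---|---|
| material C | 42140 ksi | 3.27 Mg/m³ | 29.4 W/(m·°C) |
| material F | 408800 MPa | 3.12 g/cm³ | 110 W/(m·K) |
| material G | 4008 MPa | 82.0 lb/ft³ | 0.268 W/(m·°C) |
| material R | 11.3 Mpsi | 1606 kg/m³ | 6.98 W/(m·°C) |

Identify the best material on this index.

material F

Screen on constraints: k ≥ 3.62 W/(m·K). Survivors: material C, material F, material R.
Putting every candidate on a common basis:
  material C: E = 290.5 GPa, ρ = 3270 kg/m³
  material F: E = 408.8 GPa, ρ = 3120 kg/m³
  material R: E = 77.91 GPa, ρ = 1606 kg/m³
  material F: M = 6.48×10⁻³
  material R: M = 5.50×10⁻³
  material C: M = 5.21×10⁻³
The maximum is for material F.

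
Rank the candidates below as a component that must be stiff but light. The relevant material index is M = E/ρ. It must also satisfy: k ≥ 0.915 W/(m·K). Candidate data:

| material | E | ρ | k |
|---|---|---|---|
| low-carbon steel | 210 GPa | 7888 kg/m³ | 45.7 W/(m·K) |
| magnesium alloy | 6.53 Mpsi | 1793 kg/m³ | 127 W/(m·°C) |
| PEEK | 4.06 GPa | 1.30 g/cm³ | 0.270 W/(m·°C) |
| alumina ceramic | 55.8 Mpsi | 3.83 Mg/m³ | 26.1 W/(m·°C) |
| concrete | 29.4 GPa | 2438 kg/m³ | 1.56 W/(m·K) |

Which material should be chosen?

Screen on constraints: k ≥ 0.915 W/(m·K). Survivors: low-carbon steel, magnesium alloy, alumina ceramic, concrete.
After converting to SI:
  low-carbon steel: E = 210.0 GPa, ρ = 7888 kg/m³
  magnesium alloy: E = 45.02 GPa, ρ = 1793 kg/m³
  alumina ceramic: E = 384.7 GPa, ρ = 3830 kg/m³
  concrete: E = 29.40 GPa, ρ = 2438 kg/m³
  alumina ceramic: M = 100 MN·m/kg
  low-carbon steel: M = 26.6 MN·m/kg
  magnesium alloy: M = 25.1 MN·m/kg
  concrete: M = 12.1 MN·m/kg
Highest index: alumina ceramic.

alumina ceramic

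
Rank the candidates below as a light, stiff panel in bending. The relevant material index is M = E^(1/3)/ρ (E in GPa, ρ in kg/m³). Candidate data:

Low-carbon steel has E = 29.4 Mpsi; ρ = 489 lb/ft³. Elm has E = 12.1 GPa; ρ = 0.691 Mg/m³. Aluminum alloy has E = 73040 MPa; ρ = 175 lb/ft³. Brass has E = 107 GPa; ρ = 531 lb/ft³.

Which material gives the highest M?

elm

Convert each candidate to consistent units, then evaluate M:
  low-carbon steel: E = 202.7 GPa, ρ = 7833 kg/m³
  elm: E = 12.10 GPa, ρ = 691.0 kg/m³
  aluminum alloy: E = 73.04 GPa, ρ = 2803 kg/m³
  brass: E = 107.0 GPa, ρ = 8506 kg/m³
  elm: M = 3.32×10⁻³
  aluminum alloy: M = 1.49×10⁻³
  low-carbon steel: M = 0.750×10⁻³
  brass: M = 0.558×10⁻³
Elm ranks first.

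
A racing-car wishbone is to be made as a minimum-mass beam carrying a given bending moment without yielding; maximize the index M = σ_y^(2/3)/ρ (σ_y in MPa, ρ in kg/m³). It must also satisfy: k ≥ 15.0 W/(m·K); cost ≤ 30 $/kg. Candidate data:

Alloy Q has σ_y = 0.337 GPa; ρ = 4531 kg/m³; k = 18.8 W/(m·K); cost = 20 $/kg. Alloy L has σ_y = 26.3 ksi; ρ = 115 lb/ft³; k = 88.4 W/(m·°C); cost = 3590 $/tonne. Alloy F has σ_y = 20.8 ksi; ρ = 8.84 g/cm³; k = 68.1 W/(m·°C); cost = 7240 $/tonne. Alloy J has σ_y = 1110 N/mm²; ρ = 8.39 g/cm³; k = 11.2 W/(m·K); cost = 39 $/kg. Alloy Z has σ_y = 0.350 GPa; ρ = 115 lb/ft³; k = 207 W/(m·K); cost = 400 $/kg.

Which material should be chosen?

Screen on constraints: k ≥ 15.0 W/(m·K); cost ≤ 30 $/kg. Survivors: alloy Q, alloy L, alloy F.
In SI units:
  alloy Q: σ_y = 337.0 MPa, ρ = 4531 kg/m³
  alloy L: σ_y = 181.3 MPa, ρ = 1842 kg/m³
  alloy F: σ_y = 143.4 MPa, ρ = 8840 kg/m³
  alloy L: M = 17.4×10⁻³
  alloy Q: M = 10.7×10⁻³
  alloy F: M = 3.10×10⁻³
Alloy L ranks first.

alloy L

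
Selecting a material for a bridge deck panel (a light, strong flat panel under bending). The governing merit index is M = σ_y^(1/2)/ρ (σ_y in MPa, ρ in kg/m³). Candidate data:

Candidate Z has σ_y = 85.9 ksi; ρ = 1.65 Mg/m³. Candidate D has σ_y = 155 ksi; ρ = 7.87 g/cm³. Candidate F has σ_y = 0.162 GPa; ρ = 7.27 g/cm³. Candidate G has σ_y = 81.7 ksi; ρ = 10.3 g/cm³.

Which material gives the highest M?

candidate Z

Normalizing units and computing the index:
  candidate Z: σ_y = 592.3 MPa, ρ = 1650 kg/m³
  candidate D: σ_y = 1069 MPa, ρ = 7870 kg/m³
  candidate F: σ_y = 162.0 MPa, ρ = 7270 kg/m³
  candidate G: σ_y = 563.3 MPa, ρ = 10300 kg/m³
  candidate Z: M = 14.7×10⁻³
  candidate D: M = 4.15×10⁻³
  candidate G: M = 2.30×10⁻³
  candidate F: M = 1.75×10⁻³
Highest index: candidate Z.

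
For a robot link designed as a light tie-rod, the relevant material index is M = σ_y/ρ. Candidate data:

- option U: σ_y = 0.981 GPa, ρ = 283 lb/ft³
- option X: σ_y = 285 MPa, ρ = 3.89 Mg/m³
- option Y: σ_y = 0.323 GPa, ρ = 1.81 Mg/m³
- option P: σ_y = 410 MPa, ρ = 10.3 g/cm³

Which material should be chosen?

Convert each candidate to consistent units, then evaluate M:
  option U: σ_y = 981.0 MPa, ρ = 4533 kg/m³
  option X: σ_y = 285.0 MPa, ρ = 3890 kg/m³
  option Y: σ_y = 323.0 MPa, ρ = 1810 kg/m³
  option P: σ_y = 410.0 MPa, ρ = 10300 kg/m³
  option U: M = 216 kN·m/kg
  option Y: M = 178 kN·m/kg
  option X: M = 73.3 kN·m/kg
  option P: M = 39.8 kN·m/kg
Option U has the largest M.

option U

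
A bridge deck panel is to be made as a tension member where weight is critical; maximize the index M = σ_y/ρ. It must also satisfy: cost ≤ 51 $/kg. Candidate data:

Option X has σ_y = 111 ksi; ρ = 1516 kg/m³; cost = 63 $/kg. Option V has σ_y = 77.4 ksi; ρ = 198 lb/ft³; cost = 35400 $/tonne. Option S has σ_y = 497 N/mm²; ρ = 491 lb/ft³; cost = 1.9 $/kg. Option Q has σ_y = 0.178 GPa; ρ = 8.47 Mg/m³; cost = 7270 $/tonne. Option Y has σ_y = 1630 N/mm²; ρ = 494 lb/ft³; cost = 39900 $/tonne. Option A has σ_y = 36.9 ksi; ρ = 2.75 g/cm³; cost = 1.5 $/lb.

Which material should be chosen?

Screen on constraints: cost ≤ 51 $/kg. Survivors: option V, option S, option Q, option Y, option A.
After converting to SI:
  option V: σ_y = 533.7 MPa, ρ = 3172 kg/m³
  option S: σ_y = 497.0 MPa, ρ = 7865 kg/m³
  option Q: σ_y = 178.0 MPa, ρ = 8470 kg/m³
  option Y: σ_y = 1630 MPa, ρ = 7913 kg/m³
  option A: σ_y = 254.4 MPa, ρ = 2750 kg/m³
  option Y: M = 206 kN·m/kg
  option V: M = 168 kN·m/kg
  option A: M = 92.5 kN·m/kg
  option S: M = 63.2 kN·m/kg
  option Q: M = 21.0 kN·m/kg
Highest index: option Y.

option Y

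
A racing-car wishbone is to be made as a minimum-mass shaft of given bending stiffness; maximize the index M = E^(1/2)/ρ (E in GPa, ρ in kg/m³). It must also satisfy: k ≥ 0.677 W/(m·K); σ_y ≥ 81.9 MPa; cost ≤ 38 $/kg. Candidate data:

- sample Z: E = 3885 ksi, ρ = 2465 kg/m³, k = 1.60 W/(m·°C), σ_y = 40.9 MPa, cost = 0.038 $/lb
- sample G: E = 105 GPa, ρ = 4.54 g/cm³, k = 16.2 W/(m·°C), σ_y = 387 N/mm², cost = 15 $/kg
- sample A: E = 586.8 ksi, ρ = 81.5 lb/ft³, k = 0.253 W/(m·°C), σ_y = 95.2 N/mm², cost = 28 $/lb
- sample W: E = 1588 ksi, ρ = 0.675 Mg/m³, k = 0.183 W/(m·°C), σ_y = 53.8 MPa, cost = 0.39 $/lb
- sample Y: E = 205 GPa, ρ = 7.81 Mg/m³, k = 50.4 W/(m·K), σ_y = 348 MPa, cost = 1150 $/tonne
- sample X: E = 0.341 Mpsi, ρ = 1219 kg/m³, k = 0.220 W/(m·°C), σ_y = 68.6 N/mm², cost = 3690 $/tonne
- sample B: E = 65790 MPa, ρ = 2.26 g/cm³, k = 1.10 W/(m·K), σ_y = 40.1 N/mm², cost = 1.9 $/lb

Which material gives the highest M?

sample G

Screen on constraints: k ≥ 0.677 W/(m·K); σ_y ≥ 81.9 MPa; cost ≤ 38 $/kg. Survivors: sample G, sample Y.
Convert each candidate to consistent units, then evaluate M:
  sample G: E = 105.0 GPa, ρ = 4540 kg/m³
  sample Y: E = 205.0 GPa, ρ = 7810 kg/m³
  sample G: M = 2.26×10⁻³
  sample Y: M = 1.83×10⁻³
Sample G ranks first.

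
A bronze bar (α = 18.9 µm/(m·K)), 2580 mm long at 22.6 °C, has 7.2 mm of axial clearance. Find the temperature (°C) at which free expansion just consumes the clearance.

α·L₀·ΔT = 7.2 mm ⇒ ΔT = 7.2 / (18.9×10⁻⁶ × 2580.0) = 147.7 K.
T = 22.6 + 147.7 = 170.3 °C.

170 °C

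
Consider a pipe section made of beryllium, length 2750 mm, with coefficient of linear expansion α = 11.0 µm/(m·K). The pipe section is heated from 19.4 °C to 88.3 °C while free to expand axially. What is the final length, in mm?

2752.1 mm

ΔT = 88.3 − 19.4 = 68.90 K.
ΔL = α·L₀·ΔT = 11.0×10⁻⁶ × 2750 mm × 68.90 K = 2.08 mm.
L = L₀ + ΔL = 2750 + 2.08 = 2752.1 mm.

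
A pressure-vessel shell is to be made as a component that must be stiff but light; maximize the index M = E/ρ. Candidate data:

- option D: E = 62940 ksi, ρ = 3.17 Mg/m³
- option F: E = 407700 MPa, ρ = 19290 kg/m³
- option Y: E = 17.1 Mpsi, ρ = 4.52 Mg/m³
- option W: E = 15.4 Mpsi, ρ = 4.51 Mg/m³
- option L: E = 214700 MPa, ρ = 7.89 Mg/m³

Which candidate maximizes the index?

Convert each candidate to consistent units, then evaluate M:
  option D: E = 434.0 GPa, ρ = 3170 kg/m³
  option F: E = 407.7 GPa, ρ = 19290 kg/m³
  option Y: E = 117.9 GPa, ρ = 4520 kg/m³
  option W: E = 106.2 GPa, ρ = 4510 kg/m³
  option L: E = 214.7 GPa, ρ = 7890 kg/m³
  option D: M = 137 MN·m/kg
  option L: M = 27.2 MN·m/kg
  option Y: M = 26.1 MN·m/kg
  option W: M = 23.5 MN·m/kg
  option F: M = 21.1 MN·m/kg
Option D ranks first.

option D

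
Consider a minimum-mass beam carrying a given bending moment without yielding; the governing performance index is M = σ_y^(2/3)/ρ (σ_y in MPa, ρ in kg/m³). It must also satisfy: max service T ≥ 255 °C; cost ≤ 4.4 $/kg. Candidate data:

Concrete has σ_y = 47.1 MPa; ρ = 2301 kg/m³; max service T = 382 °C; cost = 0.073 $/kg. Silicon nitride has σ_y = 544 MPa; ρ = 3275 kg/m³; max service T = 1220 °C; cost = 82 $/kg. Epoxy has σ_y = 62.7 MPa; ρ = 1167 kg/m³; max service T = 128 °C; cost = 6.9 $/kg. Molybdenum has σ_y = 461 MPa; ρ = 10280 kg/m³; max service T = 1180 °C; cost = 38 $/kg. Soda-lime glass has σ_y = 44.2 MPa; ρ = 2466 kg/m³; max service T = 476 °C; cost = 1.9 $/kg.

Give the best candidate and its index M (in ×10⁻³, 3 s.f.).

Screen on constraints: max service T ≥ 255 °C; cost ≤ 4.4 $/kg. Survivors: concrete, soda-lime glass.
Per-candidate index values:
  concrete: M = 5.67×10⁻³
  soda-lime glass: M = 5.07×10⁻³
Concrete ranks first.

concrete, M = 5.67×10⁻³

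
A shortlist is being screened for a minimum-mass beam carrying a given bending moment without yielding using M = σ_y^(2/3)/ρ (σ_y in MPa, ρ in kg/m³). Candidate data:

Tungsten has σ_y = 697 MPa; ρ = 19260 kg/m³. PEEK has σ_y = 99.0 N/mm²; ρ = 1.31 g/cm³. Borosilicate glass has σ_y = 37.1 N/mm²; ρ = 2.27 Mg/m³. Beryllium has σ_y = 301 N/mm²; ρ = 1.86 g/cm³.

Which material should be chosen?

beryllium

Convert each candidate to consistent units, then evaluate M:
  tungsten: σ_y = 697.0 MPa, ρ = 19260 kg/m³
  PEEK: σ_y = 99.00 MPa, ρ = 1310 kg/m³
  borosilicate glass: σ_y = 37.10 MPa, ρ = 2270 kg/m³
  beryllium: σ_y = 301.0 MPa, ρ = 1860 kg/m³
  beryllium: M = 24.1×10⁻³
  PEEK: M = 16.3×10⁻³
  borosilicate glass: M = 4.90×10⁻³
  tungsten: M = 4.08×10⁻³
Beryllium ranks first.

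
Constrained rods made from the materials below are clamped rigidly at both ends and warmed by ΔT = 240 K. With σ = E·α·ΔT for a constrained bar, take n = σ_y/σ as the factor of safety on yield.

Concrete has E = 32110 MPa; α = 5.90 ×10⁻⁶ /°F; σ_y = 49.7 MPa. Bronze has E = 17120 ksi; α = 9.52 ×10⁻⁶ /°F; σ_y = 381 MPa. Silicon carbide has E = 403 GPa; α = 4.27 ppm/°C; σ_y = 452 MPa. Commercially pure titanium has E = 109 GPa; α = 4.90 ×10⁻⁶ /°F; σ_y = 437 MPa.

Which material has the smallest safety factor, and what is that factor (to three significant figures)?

In consistent units (E in GPa, α in ×10⁻⁶/K, σ_y in MPa):
  concrete: E = 32.11, α = 10.6, σ_y = 49.70 → σ = 81.8 MPa, n = 0.607
  bronze: E = 118.0, α = 17.1, σ_y = 381.0 → σ = 485 MPa, n = 0.785
  silicon carbide: E = 403.0, α = 4.27, σ_y = 452.0 → σ = 413 MPa, n = 1.09
  commercially pure titanium: E = 109.0, α = 8.82, σ_y = 437.0 → σ = 231 MPa, n = 1.89
Concrete has the lowest safety factor, n = 0.607.

concrete, n = 0.607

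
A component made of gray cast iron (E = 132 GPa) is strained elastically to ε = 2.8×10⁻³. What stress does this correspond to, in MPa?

370 MPa

σ = E·ε = 132000 MPa × 2.8×10⁻³ = 370 MPa.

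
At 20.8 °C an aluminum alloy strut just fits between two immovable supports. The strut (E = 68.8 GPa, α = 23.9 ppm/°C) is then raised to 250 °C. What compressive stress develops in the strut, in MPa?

ΔT = 229.2 K. Constrained thermal stress σ = E·α·ΔT = 68.80×10³ MPa × 23.9×10⁻⁶ × 229.2 = 377 MPa (compressive).

377 MPa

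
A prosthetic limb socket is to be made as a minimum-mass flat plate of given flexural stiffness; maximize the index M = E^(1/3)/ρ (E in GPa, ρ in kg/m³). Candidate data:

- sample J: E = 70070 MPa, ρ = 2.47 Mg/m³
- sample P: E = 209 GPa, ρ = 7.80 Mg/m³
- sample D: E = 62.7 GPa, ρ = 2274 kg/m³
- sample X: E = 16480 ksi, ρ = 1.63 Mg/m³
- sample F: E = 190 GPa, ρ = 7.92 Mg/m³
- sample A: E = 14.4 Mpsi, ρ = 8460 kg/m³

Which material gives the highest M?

After converting to SI:
  sample J: E = 70.07 GPa, ρ = 2470 kg/m³
  sample P: E = 209.0 GPa, ρ = 7800 kg/m³
  sample D: E = 62.70 GPa, ρ = 2274 kg/m³
  sample X: E = 113.6 GPa, ρ = 1630 kg/m³
  sample F: E = 190.0 GPa, ρ = 7920 kg/m³
  sample A: E = 99.28 GPa, ρ = 8460 kg/m³
  sample X: M = 2.97×10⁻³
  sample D: M = 1.75×10⁻³
  sample J: M = 1.67×10⁻³
  sample P: M = 0.761×10⁻³
  sample F: M = 0.726×10⁻³
  sample A: M = 0.547×10⁻³
The maximum is for sample X.

sample X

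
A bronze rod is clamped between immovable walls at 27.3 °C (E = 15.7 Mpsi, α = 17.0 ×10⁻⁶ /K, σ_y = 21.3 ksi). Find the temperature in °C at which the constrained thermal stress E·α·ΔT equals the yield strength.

E = 15.7 Mpsi = 108.2 GPa.
σ_y = 21.3 ksi = 146.9 MPa.
E·α·ΔT = 146.9 MPa ⇒ ΔT = 146.9 / (108.2×10³ × 17.0×10⁻⁶) = 79.81 K.
T = 27.3 + 79.81 = 107.1 °C.

107 °C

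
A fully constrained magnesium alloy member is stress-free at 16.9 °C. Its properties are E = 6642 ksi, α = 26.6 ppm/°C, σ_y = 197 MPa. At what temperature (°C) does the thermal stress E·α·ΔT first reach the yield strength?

179 °C

E = 6642 ksi = 45.79 GPa.
E·α·ΔT = 197.0 MPa ⇒ ΔT = 197.0 / (45.79×10³ × 26.6×10⁻⁶) = 161.7 K.
T = 16.9 + 161.7 = 178.6 °C.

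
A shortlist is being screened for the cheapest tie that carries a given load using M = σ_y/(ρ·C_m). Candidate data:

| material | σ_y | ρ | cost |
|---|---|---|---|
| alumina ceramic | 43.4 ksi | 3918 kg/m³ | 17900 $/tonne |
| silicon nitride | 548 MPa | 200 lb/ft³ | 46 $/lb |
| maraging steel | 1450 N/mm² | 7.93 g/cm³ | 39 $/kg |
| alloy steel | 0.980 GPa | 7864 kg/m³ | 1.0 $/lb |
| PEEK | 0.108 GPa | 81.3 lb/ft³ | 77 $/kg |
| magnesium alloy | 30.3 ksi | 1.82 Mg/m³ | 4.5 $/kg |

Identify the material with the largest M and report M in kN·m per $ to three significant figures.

After converting to SI:
  alumina ceramic: σ_y = 299.2 MPa, ρ = 3918 kg/m³, cost = 17.90 $/kg
  silicon nitride: σ_y = 548.0 MPa, ρ = 3204 kg/m³, cost = 101.4 $/kg
  maraging steel: σ_y = 1450 MPa, ρ = 7930 kg/m³, cost = 39.00 $/kg
  alloy steel: σ_y = 980.0 MPa, ρ = 7864 kg/m³, cost = 2.205 $/kg
  PEEK: σ_y = 108.0 MPa, ρ = 1302 kg/m³, cost = 77.00 $/kg
  magnesium alloy: σ_y = 208.9 MPa, ρ = 1820 kg/m³, cost = 4.500 $/kg
  alloy steel: M = 56.5 kN·m per $
  magnesium alloy: M = 25.5 kN·m per $
  maraging steel: M = 4.69 kN·m per $
  alumina ceramic: M = 4.27 kN·m per $
  silicon nitride: M = 1.69 kN·m per $
  PEEK: M = 1.08 kN·m per $
Alloy steel has the largest M.

alloy steel, M = 56.5 kN·m per $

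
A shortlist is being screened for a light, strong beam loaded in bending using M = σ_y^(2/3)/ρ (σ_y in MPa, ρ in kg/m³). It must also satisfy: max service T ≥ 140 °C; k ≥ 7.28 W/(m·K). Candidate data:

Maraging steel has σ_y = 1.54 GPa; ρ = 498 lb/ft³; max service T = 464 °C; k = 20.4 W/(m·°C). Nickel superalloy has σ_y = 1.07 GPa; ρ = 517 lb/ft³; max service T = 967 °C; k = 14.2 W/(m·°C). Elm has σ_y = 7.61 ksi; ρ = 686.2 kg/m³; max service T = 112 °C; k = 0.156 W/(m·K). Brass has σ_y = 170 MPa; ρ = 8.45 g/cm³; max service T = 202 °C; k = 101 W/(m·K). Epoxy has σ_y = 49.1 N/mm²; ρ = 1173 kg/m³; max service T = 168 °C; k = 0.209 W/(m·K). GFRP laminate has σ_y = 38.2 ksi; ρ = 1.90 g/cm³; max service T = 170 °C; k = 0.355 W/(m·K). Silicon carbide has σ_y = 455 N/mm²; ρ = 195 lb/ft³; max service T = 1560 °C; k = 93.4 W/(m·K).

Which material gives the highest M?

Screen on constraints: max service T ≥ 140 °C; k ≥ 7.28 W/(m·K). Survivors: maraging steel, nickel superalloy, brass, silicon carbide.
Convert each candidate to consistent units, then evaluate M:
  maraging steel: σ_y = 1540 MPa, ρ = 7977 kg/m³
  nickel superalloy: σ_y = 1070 MPa, ρ = 8282 kg/m³
  brass: σ_y = 170.0 MPa, ρ = 8450 kg/m³
  silicon carbide: σ_y = 455.0 MPa, ρ = 3124 kg/m³
  silicon carbide: M = 18.9×10⁻³
  maraging steel: M = 16.7×10⁻³
  nickel superalloy: M = 12.6×10⁻³
  brass: M = 3.63×10⁻³
Highest index: silicon carbide.

silicon carbide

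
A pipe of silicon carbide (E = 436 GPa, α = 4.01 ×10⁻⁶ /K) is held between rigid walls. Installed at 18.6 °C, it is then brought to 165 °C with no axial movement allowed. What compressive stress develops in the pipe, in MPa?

ΔT = 146.4 K. Constrained thermal stress σ = E·α·ΔT = 436.0×10³ MPa × 4.01×10⁻⁶ × 146.4 = 256 MPa (compressive).

256 MPa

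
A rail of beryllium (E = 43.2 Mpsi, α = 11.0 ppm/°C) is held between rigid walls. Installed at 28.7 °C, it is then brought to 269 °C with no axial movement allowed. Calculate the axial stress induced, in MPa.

787 MPa

E = 43.2 Mpsi = 297.9 GPa.
ΔT = 240.3 K. Constrained thermal stress σ = E·α·ΔT = 297.9×10³ MPa × 11.0×10⁻⁶ × 240.3 = 787 MPa (compressive).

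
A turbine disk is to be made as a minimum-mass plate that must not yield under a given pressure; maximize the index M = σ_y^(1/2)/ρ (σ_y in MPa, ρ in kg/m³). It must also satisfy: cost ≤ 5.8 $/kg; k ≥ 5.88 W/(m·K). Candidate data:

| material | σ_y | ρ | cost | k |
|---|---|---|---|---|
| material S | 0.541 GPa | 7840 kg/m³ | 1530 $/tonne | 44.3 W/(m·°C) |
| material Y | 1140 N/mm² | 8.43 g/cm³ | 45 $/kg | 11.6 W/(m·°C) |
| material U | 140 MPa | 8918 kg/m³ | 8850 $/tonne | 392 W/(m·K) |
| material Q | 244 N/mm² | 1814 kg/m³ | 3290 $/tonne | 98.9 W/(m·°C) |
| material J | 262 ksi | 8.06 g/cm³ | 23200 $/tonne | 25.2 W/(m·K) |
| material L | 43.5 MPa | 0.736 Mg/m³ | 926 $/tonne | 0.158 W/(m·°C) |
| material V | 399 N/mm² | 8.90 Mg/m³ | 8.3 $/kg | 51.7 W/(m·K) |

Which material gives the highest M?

material Q

Screen on constraints: cost ≤ 5.8 $/kg; k ≥ 5.88 W/(m·K). Survivors: material S, material Q.
After converting to SI:
  material S: σ_y = 541.0 MPa, ρ = 7840 kg/m³
  material Q: σ_y = 244.0 MPa, ρ = 1814 kg/m³
  material Q: M = 8.61×10⁻³
  material S: M = 2.97×10⁻³
Material Q ranks first.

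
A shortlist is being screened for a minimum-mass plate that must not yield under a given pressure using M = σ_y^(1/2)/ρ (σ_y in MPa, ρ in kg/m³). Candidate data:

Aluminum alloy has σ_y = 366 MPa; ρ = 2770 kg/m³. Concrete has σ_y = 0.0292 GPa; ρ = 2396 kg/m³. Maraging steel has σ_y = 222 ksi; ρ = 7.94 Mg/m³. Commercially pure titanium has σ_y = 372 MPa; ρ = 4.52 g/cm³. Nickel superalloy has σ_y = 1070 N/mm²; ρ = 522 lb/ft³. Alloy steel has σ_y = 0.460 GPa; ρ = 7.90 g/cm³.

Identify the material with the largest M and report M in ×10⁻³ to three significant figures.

aluminum alloy, M = 6.91×10⁻³

Normalizing units and computing the index:
  aluminum alloy: σ_y = 366.0 MPa, ρ = 2770 kg/m³
  concrete: σ_y = 29.20 MPa, ρ = 2396 kg/m³
  maraging steel: σ_y = 1531 MPa, ρ = 7940 kg/m³
  commercially pure titanium: σ_y = 372.0 MPa, ρ = 4520 kg/m³
  nickel superalloy: σ_y = 1070 MPa, ρ = 8362 kg/m³
  alloy steel: σ_y = 460.0 MPa, ρ = 7900 kg/m³
  aluminum alloy: M = 6.91×10⁻³
  maraging steel: M = 4.93×10⁻³
  commercially pure titanium: M = 4.27×10⁻³
  nickel superalloy: M = 3.91×10⁻³
  alloy steel: M = 2.71×10⁻³
  concrete: M = 2.26×10⁻³
Aluminum alloy has the largest M.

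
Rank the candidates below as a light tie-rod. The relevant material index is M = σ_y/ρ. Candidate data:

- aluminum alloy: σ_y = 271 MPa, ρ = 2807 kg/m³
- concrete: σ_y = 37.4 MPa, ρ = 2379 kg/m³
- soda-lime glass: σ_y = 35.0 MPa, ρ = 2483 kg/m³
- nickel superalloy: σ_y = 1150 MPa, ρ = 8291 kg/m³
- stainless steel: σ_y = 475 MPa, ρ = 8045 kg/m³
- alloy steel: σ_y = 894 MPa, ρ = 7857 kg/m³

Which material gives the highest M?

Per-candidate index values:
  nickel superalloy: M = 139 kN·m/kg
  alloy steel: M = 114 kN·m/kg
  aluminum alloy: M = 96.5 kN·m/kg
  stainless steel: M = 59.0 kN·m/kg
  concrete: M = 15.7 kN·m/kg
  soda-lime glass: M = 14.1 kN·m/kg
Highest index: nickel superalloy.

nickel superalloy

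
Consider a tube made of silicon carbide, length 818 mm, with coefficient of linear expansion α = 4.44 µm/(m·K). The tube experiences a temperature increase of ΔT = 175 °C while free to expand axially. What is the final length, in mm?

818.64 mm

ΔL = α·L₀·ΔT = 4.44×10⁻⁶ × 818 mm × 175.0 K = 0.636 mm.
L = L₀ + ΔL = 818 + 0.636 = 818.64 mm.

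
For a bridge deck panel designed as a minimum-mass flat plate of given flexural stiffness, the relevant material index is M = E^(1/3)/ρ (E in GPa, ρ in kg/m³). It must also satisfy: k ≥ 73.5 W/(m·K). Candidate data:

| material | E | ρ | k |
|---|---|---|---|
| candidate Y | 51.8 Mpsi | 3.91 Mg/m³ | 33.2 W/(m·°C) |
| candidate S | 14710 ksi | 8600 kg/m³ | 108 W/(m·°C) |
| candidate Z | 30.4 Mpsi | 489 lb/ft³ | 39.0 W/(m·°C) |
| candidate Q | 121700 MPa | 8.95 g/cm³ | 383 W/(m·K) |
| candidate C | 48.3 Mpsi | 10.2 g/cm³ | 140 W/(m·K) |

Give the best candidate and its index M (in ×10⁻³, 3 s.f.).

candidate C, M = 0.680×10⁻³

Screen on constraints: k ≥ 73.5 W/(m·K). Survivors: candidate S, candidate Q, candidate C.
After converting to SI:
  candidate S: E = 101.4 GPa, ρ = 8600 kg/m³
  candidate Q: E = 121.7 GPa, ρ = 8950 kg/m³
  candidate C: E = 333.0 GPa, ρ = 10200 kg/m³
  candidate C: M = 0.680×10⁻³
  candidate Q: M = 0.554×10⁻³
  candidate S: M = 0.542×10⁻³
Highest index: candidate C.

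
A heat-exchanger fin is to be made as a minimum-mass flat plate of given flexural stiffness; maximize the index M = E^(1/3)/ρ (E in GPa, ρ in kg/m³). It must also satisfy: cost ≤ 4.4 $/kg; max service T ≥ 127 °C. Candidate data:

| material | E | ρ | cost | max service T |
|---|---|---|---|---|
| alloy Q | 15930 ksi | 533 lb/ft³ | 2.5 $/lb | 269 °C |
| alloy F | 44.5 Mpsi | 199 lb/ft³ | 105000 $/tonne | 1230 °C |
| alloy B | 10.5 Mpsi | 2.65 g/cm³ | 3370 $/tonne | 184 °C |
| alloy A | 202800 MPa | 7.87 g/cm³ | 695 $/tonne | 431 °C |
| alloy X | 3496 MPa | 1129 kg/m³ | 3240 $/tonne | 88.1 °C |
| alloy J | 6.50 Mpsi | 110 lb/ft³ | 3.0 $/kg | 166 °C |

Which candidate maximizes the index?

Screen on constraints: cost ≤ 4.4 $/kg; max service T ≥ 127 °C. Survivors: alloy B, alloy A, alloy J.
In SI units:
  alloy B: E = 72.39 GPa, ρ = 2650 kg/m³
  alloy A: E = 202.8 GPa, ρ = 7870 kg/m³
  alloy J: E = 44.82 GPa, ρ = 1762 kg/m³
  alloy J: M = 2.02×10⁻³
  alloy B: M = 1.57×10⁻³
  alloy A: M = 0.747×10⁻³
Alloy J ranks first.

alloy J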